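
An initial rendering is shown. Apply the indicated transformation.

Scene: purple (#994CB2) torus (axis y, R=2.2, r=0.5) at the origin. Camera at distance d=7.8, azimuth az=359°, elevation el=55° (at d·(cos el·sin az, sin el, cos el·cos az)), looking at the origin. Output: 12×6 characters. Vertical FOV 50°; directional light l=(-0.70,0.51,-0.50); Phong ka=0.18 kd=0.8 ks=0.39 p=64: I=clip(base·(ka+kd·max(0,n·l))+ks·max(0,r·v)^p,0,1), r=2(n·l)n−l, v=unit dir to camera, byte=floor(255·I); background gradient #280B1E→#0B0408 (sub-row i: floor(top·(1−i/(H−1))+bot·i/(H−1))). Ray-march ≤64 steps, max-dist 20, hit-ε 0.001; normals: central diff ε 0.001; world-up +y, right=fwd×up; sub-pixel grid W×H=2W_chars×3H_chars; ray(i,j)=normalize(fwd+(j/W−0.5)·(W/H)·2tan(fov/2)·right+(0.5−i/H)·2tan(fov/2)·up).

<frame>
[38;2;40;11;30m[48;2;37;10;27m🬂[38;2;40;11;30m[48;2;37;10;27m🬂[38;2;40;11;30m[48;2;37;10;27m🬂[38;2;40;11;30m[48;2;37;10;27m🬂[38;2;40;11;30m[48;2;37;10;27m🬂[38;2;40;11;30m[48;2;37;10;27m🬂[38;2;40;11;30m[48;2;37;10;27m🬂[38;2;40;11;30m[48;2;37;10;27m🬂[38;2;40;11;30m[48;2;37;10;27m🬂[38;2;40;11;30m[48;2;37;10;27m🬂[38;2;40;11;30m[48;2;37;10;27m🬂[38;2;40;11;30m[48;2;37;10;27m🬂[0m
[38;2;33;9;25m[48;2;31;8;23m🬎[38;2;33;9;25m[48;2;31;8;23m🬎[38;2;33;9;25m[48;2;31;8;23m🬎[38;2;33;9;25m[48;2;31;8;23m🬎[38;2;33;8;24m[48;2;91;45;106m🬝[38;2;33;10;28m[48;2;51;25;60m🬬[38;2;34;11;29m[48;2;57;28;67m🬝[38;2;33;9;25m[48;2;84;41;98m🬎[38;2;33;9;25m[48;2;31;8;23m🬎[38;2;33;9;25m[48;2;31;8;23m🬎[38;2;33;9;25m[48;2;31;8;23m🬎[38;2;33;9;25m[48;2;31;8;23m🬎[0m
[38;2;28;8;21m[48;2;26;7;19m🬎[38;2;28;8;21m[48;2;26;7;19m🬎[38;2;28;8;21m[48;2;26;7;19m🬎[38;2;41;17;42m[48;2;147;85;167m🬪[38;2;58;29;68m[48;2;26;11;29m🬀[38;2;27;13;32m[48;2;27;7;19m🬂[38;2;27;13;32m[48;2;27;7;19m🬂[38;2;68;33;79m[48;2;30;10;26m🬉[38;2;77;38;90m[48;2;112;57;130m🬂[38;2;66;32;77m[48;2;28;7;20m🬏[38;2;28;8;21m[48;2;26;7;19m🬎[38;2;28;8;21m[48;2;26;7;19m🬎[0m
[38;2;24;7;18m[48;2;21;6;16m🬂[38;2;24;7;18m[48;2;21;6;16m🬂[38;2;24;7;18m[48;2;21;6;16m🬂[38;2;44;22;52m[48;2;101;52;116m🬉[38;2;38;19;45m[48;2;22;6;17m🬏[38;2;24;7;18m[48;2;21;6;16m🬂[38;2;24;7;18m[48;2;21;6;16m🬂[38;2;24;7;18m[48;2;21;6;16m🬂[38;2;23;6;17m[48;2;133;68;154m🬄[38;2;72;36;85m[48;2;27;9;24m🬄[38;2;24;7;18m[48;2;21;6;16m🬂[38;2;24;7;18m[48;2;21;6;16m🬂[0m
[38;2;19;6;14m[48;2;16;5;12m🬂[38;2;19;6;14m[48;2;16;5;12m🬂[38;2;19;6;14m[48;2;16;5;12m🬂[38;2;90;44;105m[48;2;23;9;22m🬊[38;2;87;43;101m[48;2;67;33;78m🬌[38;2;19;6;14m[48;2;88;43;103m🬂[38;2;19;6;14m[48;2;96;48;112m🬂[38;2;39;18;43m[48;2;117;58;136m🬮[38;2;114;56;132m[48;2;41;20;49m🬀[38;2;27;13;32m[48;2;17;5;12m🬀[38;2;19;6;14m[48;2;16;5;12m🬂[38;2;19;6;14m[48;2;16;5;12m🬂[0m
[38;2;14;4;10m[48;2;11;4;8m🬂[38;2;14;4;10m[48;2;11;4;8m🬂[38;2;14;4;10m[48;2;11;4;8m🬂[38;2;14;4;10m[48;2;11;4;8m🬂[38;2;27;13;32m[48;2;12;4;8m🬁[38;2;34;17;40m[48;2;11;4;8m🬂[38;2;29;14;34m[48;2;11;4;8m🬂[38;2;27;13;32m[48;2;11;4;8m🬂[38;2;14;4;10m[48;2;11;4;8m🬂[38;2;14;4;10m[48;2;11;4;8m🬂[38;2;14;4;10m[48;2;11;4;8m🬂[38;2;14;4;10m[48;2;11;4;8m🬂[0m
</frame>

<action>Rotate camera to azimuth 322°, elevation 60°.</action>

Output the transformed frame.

<frame>
[38;2;40;11;30m[48;2;37;10;27m🬂[38;2;40;11;30m[48;2;37;10;27m🬂[38;2;40;11;30m[48;2;37;10;27m🬂[38;2;40;11;30m[48;2;37;10;27m🬂[38;2;40;11;30m[48;2;37;10;27m🬂[38;2;40;11;30m[48;2;37;10;27m🬂[38;2;40;11;30m[48;2;37;10;27m🬂[38;2;40;11;30m[48;2;37;10;27m🬂[38;2;40;11;30m[48;2;37;10;27m🬂[38;2;40;11;30m[48;2;37;10;27m🬂[38;2;40;11;30m[48;2;37;10;27m🬂[38;2;40;11;30m[48;2;37;10;27m🬂[0m
[38;2;33;9;25m[48;2;31;8;23m🬎[38;2;33;9;25m[48;2;31;8;23m🬎[38;2;33;9;25m[48;2;31;8;23m🬎[38;2;33;9;25m[48;2;31;8;23m🬎[38;2;33;9;25m[48;2;96;47;112m🬎[38;2;39;13;35m[48;2;74;37;87m🬥[38;2;34;9;26m[48;2;84;41;97m🬂[38;2;33;9;25m[48;2;103;51;120m🬎[38;2;46;23;54m[48;2;33;8;24m🬏[38;2;33;9;25m[48;2;31;8;23m🬎[38;2;33;9;25m[48;2;31;8;23m🬎[38;2;33;9;25m[48;2;31;8;23m🬎[0m
[38;2;28;8;21m[48;2;26;7;19m🬎[38;2;28;8;21m[48;2;26;7;19m🬎[38;2;28;8;21m[48;2;26;7;19m🬎[38;2;42;18;45m[48;2;123;61;144m🬧[38;2;55;27;65m[48;2;26;11;29m🬀[38;2;27;13;32m[48;2;27;7;19m🬂[38;2;38;19;44m[48;2;27;7;20m🬁[38;2;102;50;119m[48;2;26;7;19m🬊[38;2;54;27;63m[48;2;129;64;149m🬁[38;2;61;30;71m[48;2;27;8;23m🬏[38;2;28;8;21m[48;2;26;7;19m🬎[38;2;28;8;21m[48;2;26;7;19m🬎[0m
[38;2;24;7;18m[48;2;21;6;16m🬂[38;2;24;7;18m[48;2;21;6;16m🬂[38;2;24;7;18m[48;2;21;6;16m🬂[38;2;42;20;49m[48;2;124;68;142m▐[38;2;27;13;32m[48;2;22;6;17m🬏[38;2;24;7;18m[48;2;21;6;16m🬂[38;2;24;7;18m[48;2;21;6;16m🬂[38;2;24;7;18m[48;2;21;6;16m🬂[38;2;126;62;147m[48;2;23;6;17m🬷[38;2;64;31;75m[48;2;22;6;16m▌[38;2;24;7;18m[48;2;21;6;16m🬂[38;2;24;7;18m[48;2;21;6;16m🬂[0m
[38;2;19;6;14m[48;2;16;5;12m🬂[38;2;19;6;14m[48;2;16;5;12m🬂[38;2;19;6;14m[48;2;16;5;12m🬂[38;2;117;58;136m[48;2;16;5;12m🬨[38;2;42;20;49m[48;2;97;47;113m🬂[38;2;27;11;26m[48;2;79;39;93m🬊[38;2;18;5;13m[48;2;85;42;99m🬆[38;2;19;6;14m[48;2;92;45;107m🬀[38;2;90;44;105m[48;2;37;18;43m🬆[38;2;27;13;32m[48;2;17;5;12m🬀[38;2;19;6;14m[48;2;16;5;12m🬂[38;2;19;6;14m[48;2;16;5;12m🬂[0m
[38;2;14;4;10m[48;2;11;4;8m🬂[38;2;14;4;10m[48;2;11;4;8m🬂[38;2;14;4;10m[48;2;11;4;8m🬂[38;2;14;4;10m[48;2;11;4;8m🬂[38;2;97;48;113m[48;2;12;4;8m🬁[38;2;91;45;106m[48;2;11;4;8m🬂[38;2;77;38;90m[48;2;16;6;15m🬂[38;2;57;28;67m[48;2;15;6;13m🬀[38;2;14;4;10m[48;2;11;4;8m🬂[38;2;14;4;10m[48;2;11;4;8m🬂[38;2;14;4;10m[48;2;11;4;8m🬂[38;2;14;4;10m[48;2;11;4;8m🬂[0m
</frame>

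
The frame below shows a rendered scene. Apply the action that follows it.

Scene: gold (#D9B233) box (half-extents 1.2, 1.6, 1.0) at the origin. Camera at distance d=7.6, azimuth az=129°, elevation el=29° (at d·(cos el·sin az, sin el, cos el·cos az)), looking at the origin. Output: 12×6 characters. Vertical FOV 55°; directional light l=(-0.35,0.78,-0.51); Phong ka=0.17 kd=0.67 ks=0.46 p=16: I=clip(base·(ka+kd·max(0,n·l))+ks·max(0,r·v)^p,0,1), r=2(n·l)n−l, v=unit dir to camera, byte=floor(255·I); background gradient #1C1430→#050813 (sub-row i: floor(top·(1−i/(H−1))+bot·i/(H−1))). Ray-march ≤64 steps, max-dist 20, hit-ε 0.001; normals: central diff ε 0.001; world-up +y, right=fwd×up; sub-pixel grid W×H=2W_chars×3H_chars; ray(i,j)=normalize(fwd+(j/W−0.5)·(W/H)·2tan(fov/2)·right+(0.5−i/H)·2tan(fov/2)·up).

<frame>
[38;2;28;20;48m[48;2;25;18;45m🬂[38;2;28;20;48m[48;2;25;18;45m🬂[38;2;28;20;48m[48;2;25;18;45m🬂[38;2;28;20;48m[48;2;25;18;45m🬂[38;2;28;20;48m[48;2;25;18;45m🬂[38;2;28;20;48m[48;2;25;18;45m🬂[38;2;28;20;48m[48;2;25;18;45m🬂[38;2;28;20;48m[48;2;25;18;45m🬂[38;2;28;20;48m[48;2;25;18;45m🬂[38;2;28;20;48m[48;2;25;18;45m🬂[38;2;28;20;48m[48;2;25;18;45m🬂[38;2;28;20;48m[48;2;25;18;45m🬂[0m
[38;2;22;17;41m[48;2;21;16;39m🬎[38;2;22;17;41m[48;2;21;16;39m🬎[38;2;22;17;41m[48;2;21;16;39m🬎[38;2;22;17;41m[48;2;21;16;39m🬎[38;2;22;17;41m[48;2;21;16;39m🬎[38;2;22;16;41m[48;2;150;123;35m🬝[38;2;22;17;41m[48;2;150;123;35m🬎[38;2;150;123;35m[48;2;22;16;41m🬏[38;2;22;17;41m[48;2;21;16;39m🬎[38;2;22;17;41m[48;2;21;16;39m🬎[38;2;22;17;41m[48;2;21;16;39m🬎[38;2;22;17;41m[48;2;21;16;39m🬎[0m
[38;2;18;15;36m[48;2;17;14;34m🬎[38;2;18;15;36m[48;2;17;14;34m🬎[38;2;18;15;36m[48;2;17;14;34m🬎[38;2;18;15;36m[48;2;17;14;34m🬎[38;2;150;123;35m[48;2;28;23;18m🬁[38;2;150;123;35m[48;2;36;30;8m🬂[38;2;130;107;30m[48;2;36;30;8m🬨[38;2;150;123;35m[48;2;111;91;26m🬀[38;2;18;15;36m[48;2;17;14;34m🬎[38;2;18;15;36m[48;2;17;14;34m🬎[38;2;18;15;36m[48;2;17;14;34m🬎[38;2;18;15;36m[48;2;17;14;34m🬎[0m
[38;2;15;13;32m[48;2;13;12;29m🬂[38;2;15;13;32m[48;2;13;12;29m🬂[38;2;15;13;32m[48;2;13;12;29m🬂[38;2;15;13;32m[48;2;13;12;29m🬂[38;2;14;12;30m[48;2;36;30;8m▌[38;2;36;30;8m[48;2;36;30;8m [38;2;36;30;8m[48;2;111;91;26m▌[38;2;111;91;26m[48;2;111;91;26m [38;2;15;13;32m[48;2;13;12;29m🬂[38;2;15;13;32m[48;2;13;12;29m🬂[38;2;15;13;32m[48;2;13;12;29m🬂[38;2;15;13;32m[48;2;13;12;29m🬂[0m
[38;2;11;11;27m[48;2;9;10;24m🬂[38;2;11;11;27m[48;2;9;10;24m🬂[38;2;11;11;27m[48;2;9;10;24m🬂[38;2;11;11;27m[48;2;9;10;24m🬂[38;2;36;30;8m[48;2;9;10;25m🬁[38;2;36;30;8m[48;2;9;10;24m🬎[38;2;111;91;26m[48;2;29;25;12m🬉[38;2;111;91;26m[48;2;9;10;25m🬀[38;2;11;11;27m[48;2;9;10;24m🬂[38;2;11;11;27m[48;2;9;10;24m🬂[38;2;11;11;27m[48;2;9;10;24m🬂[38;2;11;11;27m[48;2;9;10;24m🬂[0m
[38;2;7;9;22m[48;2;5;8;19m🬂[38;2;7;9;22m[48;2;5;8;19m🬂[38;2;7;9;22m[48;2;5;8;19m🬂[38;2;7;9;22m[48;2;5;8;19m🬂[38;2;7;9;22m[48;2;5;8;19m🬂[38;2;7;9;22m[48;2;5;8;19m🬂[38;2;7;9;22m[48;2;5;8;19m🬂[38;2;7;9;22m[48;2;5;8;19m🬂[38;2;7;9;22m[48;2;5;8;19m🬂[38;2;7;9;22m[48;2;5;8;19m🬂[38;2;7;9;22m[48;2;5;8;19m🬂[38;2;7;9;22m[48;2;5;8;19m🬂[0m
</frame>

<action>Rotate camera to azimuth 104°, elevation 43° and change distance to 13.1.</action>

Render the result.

<frame>
[38;2;28;20;48m[48;2;25;18;45m🬂[38;2;28;20;48m[48;2;25;18;45m🬂[38;2;28;20;48m[48;2;25;18;45m🬂[38;2;28;20;48m[48;2;25;18;45m🬂[38;2;28;20;48m[48;2;25;18;45m🬂[38;2;28;20;48m[48;2;25;18;45m🬂[38;2;28;20;48m[48;2;25;18;45m🬂[38;2;28;20;48m[48;2;25;18;45m🬂[38;2;28;20;48m[48;2;25;18;45m🬂[38;2;28;20;48m[48;2;25;18;45m🬂[38;2;28;20;48m[48;2;25;18;45m🬂[38;2;28;20;48m[48;2;25;18;45m🬂[0m
[38;2;22;17;41m[48;2;21;16;39m🬎[38;2;22;17;41m[48;2;21;16;39m🬎[38;2;22;17;41m[48;2;21;16;39m🬎[38;2;22;17;41m[48;2;21;16;39m🬎[38;2;22;17;41m[48;2;21;16;39m🬎[38;2;22;17;41m[48;2;21;16;39m🬎[38;2;22;17;41m[48;2;21;16;39m🬎[38;2;22;17;41m[48;2;21;16;39m🬎[38;2;22;17;41m[48;2;21;16;39m🬎[38;2;22;17;41m[48;2;21;16;39m🬎[38;2;22;17;41m[48;2;21;16;39m🬎[38;2;22;17;41m[48;2;21;16;39m🬎[0m
[38;2;18;15;36m[48;2;17;14;34m🬎[38;2;18;15;36m[48;2;17;14;34m🬎[38;2;18;15;36m[48;2;17;14;34m🬎[38;2;18;15;36m[48;2;17;14;34m🬎[38;2;18;15;36m[48;2;17;14;34m🬎[38;2;150;123;35m[48;2;18;14;36m🬦[38;2;19;15;37m[48;2;150;123;35m🬂[38;2;18;15;36m[48;2;17;14;34m🬎[38;2;18;15;36m[48;2;17;14;34m🬎[38;2;18;15;36m[48;2;17;14;34m🬎[38;2;18;15;36m[48;2;17;14;34m🬎[38;2;18;15;36m[48;2;17;14;34m🬎[0m
[38;2;15;13;32m[48;2;13;12;29m🬂[38;2;15;13;32m[48;2;13;12;29m🬂[38;2;15;13;32m[48;2;13;12;29m🬂[38;2;15;13;32m[48;2;13;12;29m🬂[38;2;15;13;32m[48;2;13;12;29m🬂[38;2;14;12;30m[48;2;36;30;8m▌[38;2;36;30;8m[48;2;111;91;26m🬕[38;2;15;13;32m[48;2;13;12;29m🬂[38;2;15;13;32m[48;2;13;12;29m🬂[38;2;15;13;32m[48;2;13;12;29m🬂[38;2;15;13;32m[48;2;13;12;29m🬂[38;2;15;13;32m[48;2;13;12;29m🬂[0m
[38;2;11;11;27m[48;2;9;10;24m🬂[38;2;11;11;27m[48;2;9;10;24m🬂[38;2;11;11;27m[48;2;9;10;24m🬂[38;2;11;11;27m[48;2;9;10;24m🬂[38;2;11;11;27m[48;2;9;10;24m🬂[38;2;11;11;27m[48;2;9;10;24m🬂[38;2;11;11;27m[48;2;9;10;24m🬂[38;2;11;11;27m[48;2;9;10;24m🬂[38;2;11;11;27m[48;2;9;10;24m🬂[38;2;11;11;27m[48;2;9;10;24m🬂[38;2;11;11;27m[48;2;9;10;24m🬂[38;2;11;11;27m[48;2;9;10;24m🬂[0m
[38;2;7;9;22m[48;2;5;8;19m🬂[38;2;7;9;22m[48;2;5;8;19m🬂[38;2;7;9;22m[48;2;5;8;19m🬂[38;2;7;9;22m[48;2;5;8;19m🬂[38;2;7;9;22m[48;2;5;8;19m🬂[38;2;7;9;22m[48;2;5;8;19m🬂[38;2;7;9;22m[48;2;5;8;19m🬂[38;2;7;9;22m[48;2;5;8;19m🬂[38;2;7;9;22m[48;2;5;8;19m🬂[38;2;7;9;22m[48;2;5;8;19m🬂[38;2;7;9;22m[48;2;5;8;19m🬂[38;2;7;9;22m[48;2;5;8;19m🬂[0m
</frame>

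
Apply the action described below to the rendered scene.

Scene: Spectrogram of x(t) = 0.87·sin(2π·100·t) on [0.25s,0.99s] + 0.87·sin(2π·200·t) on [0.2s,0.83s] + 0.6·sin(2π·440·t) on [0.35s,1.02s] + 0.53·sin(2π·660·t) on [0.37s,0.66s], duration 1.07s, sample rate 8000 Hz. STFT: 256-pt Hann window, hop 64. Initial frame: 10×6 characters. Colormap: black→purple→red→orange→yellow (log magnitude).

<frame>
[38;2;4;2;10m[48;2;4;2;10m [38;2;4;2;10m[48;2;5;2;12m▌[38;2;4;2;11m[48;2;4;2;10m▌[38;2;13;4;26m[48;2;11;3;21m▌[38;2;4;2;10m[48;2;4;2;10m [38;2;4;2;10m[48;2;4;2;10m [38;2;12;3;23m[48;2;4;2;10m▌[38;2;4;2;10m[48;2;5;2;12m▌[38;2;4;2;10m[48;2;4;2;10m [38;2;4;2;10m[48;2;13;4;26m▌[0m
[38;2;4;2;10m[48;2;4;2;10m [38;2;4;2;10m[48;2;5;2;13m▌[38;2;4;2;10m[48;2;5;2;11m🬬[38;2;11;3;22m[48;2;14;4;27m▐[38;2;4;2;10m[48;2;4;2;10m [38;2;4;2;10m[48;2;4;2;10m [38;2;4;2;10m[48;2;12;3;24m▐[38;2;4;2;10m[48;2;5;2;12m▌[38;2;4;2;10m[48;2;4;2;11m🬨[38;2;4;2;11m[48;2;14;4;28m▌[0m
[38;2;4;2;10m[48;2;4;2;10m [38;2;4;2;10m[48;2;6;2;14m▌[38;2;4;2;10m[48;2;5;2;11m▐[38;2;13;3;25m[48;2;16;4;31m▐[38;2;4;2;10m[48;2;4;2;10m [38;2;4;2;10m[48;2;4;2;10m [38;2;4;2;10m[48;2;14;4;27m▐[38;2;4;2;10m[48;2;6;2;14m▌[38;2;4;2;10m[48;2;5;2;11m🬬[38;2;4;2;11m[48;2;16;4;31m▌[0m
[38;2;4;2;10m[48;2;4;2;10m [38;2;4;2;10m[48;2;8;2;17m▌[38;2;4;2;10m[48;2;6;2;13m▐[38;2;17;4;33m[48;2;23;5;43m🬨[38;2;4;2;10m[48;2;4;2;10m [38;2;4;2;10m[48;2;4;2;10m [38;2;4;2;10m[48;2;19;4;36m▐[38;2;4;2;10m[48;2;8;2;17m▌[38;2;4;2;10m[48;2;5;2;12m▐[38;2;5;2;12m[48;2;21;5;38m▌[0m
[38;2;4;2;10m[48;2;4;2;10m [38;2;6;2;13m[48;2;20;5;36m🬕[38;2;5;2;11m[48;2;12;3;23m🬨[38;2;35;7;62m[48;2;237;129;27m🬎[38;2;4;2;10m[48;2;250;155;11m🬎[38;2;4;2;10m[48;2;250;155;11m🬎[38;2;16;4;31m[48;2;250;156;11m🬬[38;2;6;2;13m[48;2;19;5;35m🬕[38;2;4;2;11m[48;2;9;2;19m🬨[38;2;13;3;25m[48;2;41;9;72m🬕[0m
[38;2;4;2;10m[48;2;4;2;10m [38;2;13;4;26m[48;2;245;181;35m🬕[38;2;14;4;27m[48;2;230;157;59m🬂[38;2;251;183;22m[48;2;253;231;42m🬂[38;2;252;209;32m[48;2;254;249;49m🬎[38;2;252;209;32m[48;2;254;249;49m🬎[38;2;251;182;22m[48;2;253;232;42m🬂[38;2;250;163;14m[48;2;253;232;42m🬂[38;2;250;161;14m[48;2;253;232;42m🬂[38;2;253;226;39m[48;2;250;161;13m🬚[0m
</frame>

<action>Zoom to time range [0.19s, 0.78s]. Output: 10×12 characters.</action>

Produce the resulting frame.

<frame>
[38;2;5;2;11m[48;2;4;2;11m▌[38;2;4;2;11m[48;2;4;2;10m▌[38;2;4;2;10m[48;2;6;2;14m▌[38;2;12;3;24m[48;2;4;2;10m▌[38;2;4;2;10m[48;2;4;2;10m [38;2;4;2;10m[48;2;4;2;10m [38;2;4;2;10m[48;2;4;2;10m [38;2;4;2;10m[48;2;4;2;10m [38;2;12;3;24m[48;2;7;2;15m▌[38;2;4;2;10m[48;2;4;2;10m [0m
[38;2;4;2;11m[48;2;5;2;12m🬬[38;2;4;2;11m[48;2;4;2;10m▌[38;2;4;2;10m[48;2;6;2;14m▌[38;2;12;3;24m[48;2;4;2;10m▌[38;2;4;2;10m[48;2;4;2;10m [38;2;4;2;10m[48;2;4;2;10m [38;2;4;2;10m[48;2;4;2;10m [38;2;4;2;10m[48;2;4;2;10m [38;2;13;3;25m[48;2;7;2;15m▌[38;2;4;2;10m[48;2;4;2;10m [0m
[38;2;5;2;12m[48;2;4;2;11m▌[38;2;4;2;11m[48;2;4;2;10m▌[38;2;4;2;10m[48;2;6;2;14m▌[38;2;4;2;10m[48;2;12;3;24m▐[38;2;4;2;10m[48;2;4;2;10m [38;2;4;2;10m[48;2;4;2;10m [38;2;4;2;10m[48;2;4;2;10m [38;2;4;2;10m[48;2;4;2;10m [38;2;7;2;15m[48;2;13;3;25m▐[38;2;4;2;10m[48;2;4;2;10m [0m
[38;2;5;2;12m[48;2;4;2;11m▌[38;2;4;2;11m[48;2;4;2;10m▌[38;2;4;2;10m[48;2;7;2;15m▌[38;2;4;2;10m[48;2;13;3;25m▐[38;2;4;2;10m[48;2;4;2;10m [38;2;4;2;10m[48;2;4;2;10m [38;2;4;2;10m[48;2;4;2;10m [38;2;4;2;10m[48;2;4;2;10m [38;2;7;2;15m[48;2;13;4;26m▐[38;2;4;2;10m[48;2;4;2;10m [0m
[38;2;5;2;11m[48;2;4;2;11m🬺[38;2;4;2;10m[48;2;5;2;11m🬨[38;2;4;2;10m[48;2;7;2;15m▌[38;2;4;2;10m[48;2;14;4;27m▐[38;2;4;2;10m[48;2;4;2;10m [38;2;4;2;10m[48;2;4;2;10m [38;2;4;2;10m[48;2;4;2;10m [38;2;4;2;10m[48;2;4;2;10m [38;2;7;2;16m[48;2;14;4;28m▐[38;2;4;2;10m[48;2;4;2;10m [0m
[38;2;5;2;11m[48;2;5;2;13m▐[38;2;4;2;10m[48;2;5;2;11m▐[38;2;4;2;10m[48;2;8;2;17m▌[38;2;4;2;10m[48;2;15;4;29m▐[38;2;4;2;10m[48;2;4;2;10m [38;2;4;2;10m[48;2;4;2;10m [38;2;4;2;10m[48;2;4;2;10m [38;2;4;2;10m[48;2;4;2;10m [38;2;8;2;17m[48;2;16;4;30m▐[38;2;4;2;10m[48;2;4;2;10m [0m
[38;2;6;2;14m[48;2;5;2;12m▌[38;2;4;2;10m[48;2;5;2;12m▐[38;2;4;2;10m[48;2;9;3;19m▌[38;2;4;2;10m[48;2;18;4;33m▐[38;2;4;2;10m[48;2;4;2;10m [38;2;4;2;10m[48;2;4;2;10m [38;2;4;2;10m[48;2;4;2;10m [38;2;4;2;10m[48;2;4;2;10m [38;2;8;3;18m[48;2;18;4;34m▐[38;2;4;2;10m[48;2;4;2;10m [0m
[38;2;6;2;13m[48;2;7;2;16m🬨[38;2;4;2;10m[48;2;6;2;13m▐[38;2;4;2;10m[48;2;12;3;23m▌[38;2;4;2;10m[48;2;21;5;39m▐[38;2;4;2;10m[48;2;4;2;10m [38;2;4;2;10m[48;2;4;2;10m [38;2;4;2;10m[48;2;4;2;10m [38;2;4;2;10m[48;2;4;2;10m [38;2;10;3;21m[48;2;22;5;40m▐[38;2;4;2;10m[48;2;4;2;10m [0m
[38;2;7;2;16m[48;2;10;3;21m🬨[38;2;4;2;10m[48;2;7;2;16m▐[38;2;4;2;10m[48;2;17;4;32m▌[38;2;4;2;10m[48;2;30;7;53m▐[38;2;4;2;10m[48;2;4;2;10m [38;2;4;2;10m[48;2;4;2;10m [38;2;4;2;10m[48;2;4;2;10m [38;2;4;2;10m[48;2;4;2;10m [38;2;14;3;28m[48;2;31;7;56m▐[38;2;4;2;10m[48;2;4;2;10m [0m
[38;2;11;3;22m[48;2;16;4;31m🬨[38;2;4;2;10m[48;2;11;3;21m▐[38;2;4;2;10m[48;2;33;7;58m▌[38;2;35;8;47m[48;2;250;155;11m🬎[38;2;5;2;13m[48;2;250;155;11m🬎[38;2;5;2;13m[48;2;250;155;11m🬎[38;2;6;2;13m[48;2;250;155;11m🬎[38;2;5;2;13m[48;2;250;155;11m🬎[38;2;49;11;68m[48;2;250;156;11m🬬[38;2;4;2;10m[48;2;4;2;11m🬝[0m
[38;2;26;6;47m[48;2;71;17;88m🬬[38;2;9;2;19m[48;2;28;6;51m🬨[38;2;31;8;33m[48;2;251;185;23m🬕[38;2;250;162;14m[48;2;252;209;32m🬋[38;2;250;161;14m[48;2;252;209;33m🬋[38;2;250;162;14m[48;2;252;209;32m🬋[38;2;250;161;14m[48;2;252;209;33m🬋[38;2;250;161;14m[48;2;252;209;32m🬋[38;2;44;10;77m[48;2;251;193;26m🬁[38;2;6;2;14m[48;2;251;188;24m🬂[0m
[38;2;254;243;47m[48;2;209;85;55m🬋[38;2;208;68;68m[48;2;254;245;47m🬂[38;2;204;61;72m[48;2;254;245;47m🬂[38;2;204;60;73m[48;2;254;245;47m🬂[38;2;203;58;75m[48;2;254;245;47m🬂[38;2;203;58;75m[48;2;254;245;47m🬂[38;2;203;58;75m[48;2;254;245;47m🬂[38;2;203;58;75m[48;2;254;245;47m🬂[38;2;204;61;72m[48;2;254;245;47m🬂[38;2;202;57;75m[48;2;254;245;47m🬂[0m
</frame>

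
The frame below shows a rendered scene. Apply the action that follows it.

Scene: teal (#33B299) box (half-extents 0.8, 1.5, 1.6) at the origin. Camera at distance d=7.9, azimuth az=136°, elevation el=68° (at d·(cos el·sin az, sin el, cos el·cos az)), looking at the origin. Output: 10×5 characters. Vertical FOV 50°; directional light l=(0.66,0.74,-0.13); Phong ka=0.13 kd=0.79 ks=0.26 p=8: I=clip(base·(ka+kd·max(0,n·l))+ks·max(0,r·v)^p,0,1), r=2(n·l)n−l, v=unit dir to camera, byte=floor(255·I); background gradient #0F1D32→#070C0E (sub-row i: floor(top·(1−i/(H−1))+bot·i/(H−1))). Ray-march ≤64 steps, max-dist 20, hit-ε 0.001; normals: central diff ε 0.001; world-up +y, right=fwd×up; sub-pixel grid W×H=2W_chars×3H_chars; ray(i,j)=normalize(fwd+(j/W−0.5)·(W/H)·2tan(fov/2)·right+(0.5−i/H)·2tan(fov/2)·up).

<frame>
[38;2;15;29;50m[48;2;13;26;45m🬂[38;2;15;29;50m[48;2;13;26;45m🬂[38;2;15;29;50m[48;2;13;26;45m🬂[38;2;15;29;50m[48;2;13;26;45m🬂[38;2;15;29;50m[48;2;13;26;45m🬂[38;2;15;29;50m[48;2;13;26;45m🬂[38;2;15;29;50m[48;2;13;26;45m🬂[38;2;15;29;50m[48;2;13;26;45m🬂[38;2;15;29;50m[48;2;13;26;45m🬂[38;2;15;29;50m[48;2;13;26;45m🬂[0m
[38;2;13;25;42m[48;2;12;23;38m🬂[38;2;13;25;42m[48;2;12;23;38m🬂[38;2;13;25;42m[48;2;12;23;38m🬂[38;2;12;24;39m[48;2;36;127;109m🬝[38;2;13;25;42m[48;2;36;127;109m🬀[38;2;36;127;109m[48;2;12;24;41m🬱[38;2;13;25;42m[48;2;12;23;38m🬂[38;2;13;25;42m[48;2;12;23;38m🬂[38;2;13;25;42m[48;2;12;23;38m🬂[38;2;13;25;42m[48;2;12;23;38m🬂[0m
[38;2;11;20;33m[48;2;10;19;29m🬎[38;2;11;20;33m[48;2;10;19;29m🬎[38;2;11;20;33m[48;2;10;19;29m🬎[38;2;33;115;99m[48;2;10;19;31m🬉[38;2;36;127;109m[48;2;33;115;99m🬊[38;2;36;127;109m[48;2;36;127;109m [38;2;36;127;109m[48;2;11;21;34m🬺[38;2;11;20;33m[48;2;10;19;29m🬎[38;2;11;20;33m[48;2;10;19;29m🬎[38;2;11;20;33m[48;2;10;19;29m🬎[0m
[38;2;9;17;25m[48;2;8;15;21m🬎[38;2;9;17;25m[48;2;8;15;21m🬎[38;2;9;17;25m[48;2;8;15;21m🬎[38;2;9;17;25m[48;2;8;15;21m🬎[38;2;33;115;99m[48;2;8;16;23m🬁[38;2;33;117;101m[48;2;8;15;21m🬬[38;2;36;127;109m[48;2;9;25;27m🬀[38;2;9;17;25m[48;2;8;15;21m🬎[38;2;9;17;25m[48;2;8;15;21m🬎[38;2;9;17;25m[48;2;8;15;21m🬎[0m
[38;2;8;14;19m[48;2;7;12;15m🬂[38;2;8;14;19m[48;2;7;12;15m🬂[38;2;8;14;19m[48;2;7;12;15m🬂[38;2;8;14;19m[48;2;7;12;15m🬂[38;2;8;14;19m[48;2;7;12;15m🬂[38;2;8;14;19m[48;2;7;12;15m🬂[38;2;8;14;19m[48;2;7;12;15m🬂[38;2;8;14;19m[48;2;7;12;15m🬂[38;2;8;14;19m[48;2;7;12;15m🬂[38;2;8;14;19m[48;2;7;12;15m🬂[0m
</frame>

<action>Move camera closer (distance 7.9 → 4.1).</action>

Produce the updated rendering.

<frame>
[38;2;15;29;50m[48;2;13;26;45m🬂[38;2;15;29;50m[48;2;36;127;109m🬀[38;2;36;127;109m[48;2;36;127;109m [38;2;36;127;109m[48;2;36;127;109m [38;2;36;127;109m[48;2;36;127;109m [38;2;36;127;109m[48;2;36;127;109m [38;2;36;127;109m[48;2;14;28;49m🬱[38;2;15;29;50m[48;2;13;26;45m🬂[38;2;15;29;50m[48;2;13;26;45m🬂[38;2;15;29;50m[48;2;13;26;45m🬂[0m
[38;2;13;25;42m[48;2;12;23;38m🬂[38;2;34;119;102m[48;2;12;22;37m🬊[38;2;36;127;109m[48;2;33;115;99m🬬[38;2;36;127;109m[48;2;36;127;109m [38;2;36;127;109m[48;2;36;127;109m [38;2;36;127;109m[48;2;36;127;109m [38;2;36;127;109m[48;2;36;127;109m [38;2;36;127;109m[48;2;36;127;109m [38;2;36;127;109m[48;2;12;24;41m🬱[38;2;13;25;42m[48;2;12;23;38m🬂[0m
[38;2;11;20;33m[48;2;10;19;29m🬎[38;2;11;20;33m[48;2;10;19;29m🬎[38;2;33;115;99m[48;2;10;19;31m🬁[38;2;34;122;105m[48;2;10;19;29m🬬[38;2;36;127;109m[48;2;36;127;109m [38;2;36;127;109m[48;2;36;127;109m [38;2;36;127;109m[48;2;36;127;109m [38;2;36;127;109m[48;2;36;127;109m [38;2;36;127;109m[48;2;36;127;109m [38;2;36;127;109m[48;2;36;127;109m [0m
[38;2;9;17;25m[48;2;8;15;21m🬎[38;2;9;17;25m[48;2;8;15;21m🬎[38;2;9;17;25m[48;2;8;15;21m🬎[38;2;9;17;25m[48;2;8;15;21m🬎[38;2;35;121;104m[48;2;8;15;22m🬨[38;2;36;127;109m[48;2;37;128;110m🬊[38;2;36;127;109m[48;2;37;128;110m🬬[38;2;36;127;109m[48;2;36;127;109m [38;2;36;127;109m[48;2;36;127;109m [38;2;36;127;109m[48;2;8;15;22m🬆[0m
[38;2;8;14;19m[48;2;7;12;15m🬂[38;2;8;14;19m[48;2;7;12;15m🬂[38;2;8;14;19m[48;2;7;12;15m🬂[38;2;8;14;19m[48;2;7;12;15m🬂[38;2;8;14;19m[48;2;7;12;15m🬂[38;2;34;119;103m[48;2;7;12;14m🬊[38;2;37;128;110m[48;2;33;115;99m🬬[38;2;36;127;109m[48;2;37;128;110m🬊[38;2;36;127;109m[48;2;7;12;14m🬆[38;2;8;14;19m[48;2;7;12;15m🬂[0m
</frame>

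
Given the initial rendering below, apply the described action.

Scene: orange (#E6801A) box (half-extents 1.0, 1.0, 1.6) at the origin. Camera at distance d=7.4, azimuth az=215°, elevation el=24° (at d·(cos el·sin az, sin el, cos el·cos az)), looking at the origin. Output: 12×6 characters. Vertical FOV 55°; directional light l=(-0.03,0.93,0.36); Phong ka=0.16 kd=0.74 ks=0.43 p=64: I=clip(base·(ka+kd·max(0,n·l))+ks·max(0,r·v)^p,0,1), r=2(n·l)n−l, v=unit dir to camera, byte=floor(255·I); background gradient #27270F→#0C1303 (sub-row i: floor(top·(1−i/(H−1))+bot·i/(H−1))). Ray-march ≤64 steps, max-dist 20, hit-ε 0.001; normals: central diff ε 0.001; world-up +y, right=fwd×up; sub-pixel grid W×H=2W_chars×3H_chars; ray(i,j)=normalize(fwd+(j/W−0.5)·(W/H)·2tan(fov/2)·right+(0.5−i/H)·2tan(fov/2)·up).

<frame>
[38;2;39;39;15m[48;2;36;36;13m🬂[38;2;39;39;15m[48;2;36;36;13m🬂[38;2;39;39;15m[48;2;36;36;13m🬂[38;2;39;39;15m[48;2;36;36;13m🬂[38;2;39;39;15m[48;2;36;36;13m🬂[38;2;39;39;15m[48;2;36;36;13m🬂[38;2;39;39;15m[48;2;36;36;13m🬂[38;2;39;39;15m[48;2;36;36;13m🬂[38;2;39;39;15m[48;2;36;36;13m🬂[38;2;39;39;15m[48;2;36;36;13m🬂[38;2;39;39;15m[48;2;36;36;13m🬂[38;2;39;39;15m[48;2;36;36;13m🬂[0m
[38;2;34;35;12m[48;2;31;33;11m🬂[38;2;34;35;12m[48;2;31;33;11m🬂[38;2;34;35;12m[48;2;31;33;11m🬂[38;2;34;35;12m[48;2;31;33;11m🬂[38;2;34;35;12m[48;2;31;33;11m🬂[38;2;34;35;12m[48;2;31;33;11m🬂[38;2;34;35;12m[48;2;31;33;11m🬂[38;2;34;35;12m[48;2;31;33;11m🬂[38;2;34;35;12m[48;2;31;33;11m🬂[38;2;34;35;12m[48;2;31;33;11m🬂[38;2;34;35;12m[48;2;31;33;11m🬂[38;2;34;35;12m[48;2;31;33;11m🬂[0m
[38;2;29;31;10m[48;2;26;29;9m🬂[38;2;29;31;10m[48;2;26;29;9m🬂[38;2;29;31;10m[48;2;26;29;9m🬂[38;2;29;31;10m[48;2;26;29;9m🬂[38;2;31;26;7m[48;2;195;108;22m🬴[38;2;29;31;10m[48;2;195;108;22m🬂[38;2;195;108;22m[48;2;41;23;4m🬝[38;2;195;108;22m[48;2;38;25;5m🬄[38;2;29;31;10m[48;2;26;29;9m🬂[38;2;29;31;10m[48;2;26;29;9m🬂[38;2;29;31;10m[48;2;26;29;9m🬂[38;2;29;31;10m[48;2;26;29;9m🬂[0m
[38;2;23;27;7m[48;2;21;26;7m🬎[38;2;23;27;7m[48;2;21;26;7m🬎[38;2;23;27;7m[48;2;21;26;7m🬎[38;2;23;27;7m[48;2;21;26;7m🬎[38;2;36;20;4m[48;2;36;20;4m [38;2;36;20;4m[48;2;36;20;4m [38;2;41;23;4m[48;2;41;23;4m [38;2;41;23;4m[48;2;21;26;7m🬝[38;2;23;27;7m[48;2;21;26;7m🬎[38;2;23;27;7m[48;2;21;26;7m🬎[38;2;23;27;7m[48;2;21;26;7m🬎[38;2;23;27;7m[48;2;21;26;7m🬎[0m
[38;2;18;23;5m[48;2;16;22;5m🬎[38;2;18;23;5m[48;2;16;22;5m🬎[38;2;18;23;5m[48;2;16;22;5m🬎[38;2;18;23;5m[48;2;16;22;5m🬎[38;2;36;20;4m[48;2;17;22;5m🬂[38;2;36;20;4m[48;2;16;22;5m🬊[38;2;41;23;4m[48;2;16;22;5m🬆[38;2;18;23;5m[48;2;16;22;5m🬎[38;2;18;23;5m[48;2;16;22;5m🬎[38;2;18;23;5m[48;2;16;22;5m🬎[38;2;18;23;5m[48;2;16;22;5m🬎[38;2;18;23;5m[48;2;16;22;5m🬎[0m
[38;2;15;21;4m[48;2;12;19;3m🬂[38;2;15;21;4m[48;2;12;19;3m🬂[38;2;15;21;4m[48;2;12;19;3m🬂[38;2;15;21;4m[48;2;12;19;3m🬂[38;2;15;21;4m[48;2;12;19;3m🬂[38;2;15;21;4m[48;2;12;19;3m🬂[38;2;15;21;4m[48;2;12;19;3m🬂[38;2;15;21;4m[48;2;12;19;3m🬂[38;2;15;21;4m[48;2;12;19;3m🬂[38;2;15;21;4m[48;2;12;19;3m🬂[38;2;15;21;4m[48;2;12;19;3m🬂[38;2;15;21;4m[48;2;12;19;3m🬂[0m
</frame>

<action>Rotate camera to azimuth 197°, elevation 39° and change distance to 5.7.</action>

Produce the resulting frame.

<frame>
[38;2;39;39;15m[48;2;36;36;13m🬂[38;2;39;39;15m[48;2;36;36;13m🬂[38;2;39;39;15m[48;2;36;36;13m🬂[38;2;39;39;15m[48;2;36;36;13m🬂[38;2;39;39;15m[48;2;36;36;13m🬂[38;2;39;39;15m[48;2;36;36;13m🬂[38;2;39;39;15m[48;2;36;36;13m🬂[38;2;39;39;15m[48;2;36;36;13m🬂[38;2;39;39;15m[48;2;36;36;13m🬂[38;2;39;39;15m[48;2;36;36;13m🬂[38;2;39;39;15m[48;2;36;36;13m🬂[38;2;39;39;15m[48;2;36;36;13m🬂[0m
[38;2;34;35;12m[48;2;31;33;11m🬂[38;2;34;35;12m[48;2;31;33;11m🬂[38;2;34;35;12m[48;2;31;33;11m🬂[38;2;34;35;12m[48;2;31;33;11m🬂[38;2;34;35;12m[48;2;31;33;11m🬂[38;2;33;34;12m[48;2;195;108;22m🬆[38;2;33;34;12m[48;2;195;108;22m🬎[38;2;33;34;12m[48;2;195;108;22m🬎[38;2;34;35;12m[48;2;31;33;11m🬂[38;2;34;35;12m[48;2;31;33;11m🬂[38;2;34;35;12m[48;2;31;33;11m🬂[38;2;34;35;12m[48;2;31;33;11m🬂[0m
[38;2;29;31;10m[48;2;26;29;9m🬂[38;2;29;31;10m[48;2;26;29;9m🬂[38;2;29;31;10m[48;2;26;29;9m🬂[38;2;27;30;9m[48;2;195;108;22m🬝[38;2;29;31;10m[48;2;195;108;22m🬀[38;2;195;108;22m[48;2;195;108;22m [38;2;195;108;22m[48;2;195;108;22m [38;2;195;108;22m[48;2;195;108;22m [38;2;29;31;10m[48;2;26;29;9m🬂[38;2;29;31;10m[48;2;26;29;9m🬂[38;2;29;31;10m[48;2;26;29;9m🬂[38;2;29;31;10m[48;2;26;29;9m🬂[0m
[38;2;23;27;7m[48;2;21;26;7m🬎[38;2;23;27;7m[48;2;21;26;7m🬎[38;2;23;27;7m[48;2;21;26;7m🬎[38;2;195;108;22m[48;2;28;24;6m🬁[38;2;195;108;22m[48;2;36;20;4m🬂[38;2;195;108;22m[48;2;36;20;4m🬊[38;2;195;108;22m[48;2;36;20;4m🬎[38;2;195;108;22m[48;2;26;25;6m🬄[38;2;23;27;7m[48;2;21;26;7m🬎[38;2;23;27;7m[48;2;21;26;7m🬎[38;2;23;27;7m[48;2;21;26;7m🬎[38;2;23;27;7m[48;2;21;26;7m🬎[0m
[38;2;18;23;5m[48;2;16;22;5m🬎[38;2;18;23;5m[48;2;16;22;5m🬎[38;2;18;23;5m[48;2;16;22;5m🬎[38;2;36;20;4m[48;2;17;22;5m🬁[38;2;36;20;4m[48;2;36;20;4m [38;2;36;20;4m[48;2;36;20;4m [38;2;36;20;4m[48;2;36;20;4m [38;2;37;21;4m[48;2;17;23;5m▌[38;2;18;23;5m[48;2;16;22;5m🬎[38;2;18;23;5m[48;2;16;22;5m🬎[38;2;18;23;5m[48;2;16;22;5m🬎[38;2;18;23;5m[48;2;16;22;5m🬎[0m
[38;2;15;21;4m[48;2;12;19;3m🬂[38;2;15;21;4m[48;2;12;19;3m🬂[38;2;15;21;4m[48;2;12;19;3m🬂[38;2;15;21;4m[48;2;12;19;3m🬂[38;2;15;21;4m[48;2;12;19;3m🬂[38;2;36;20;4m[48;2;13;19;3m🬁[38;2;36;20;4m[48;2;12;19;3m🬂[38;2;15;21;4m[48;2;12;19;3m🬂[38;2;15;21;4m[48;2;12;19;3m🬂[38;2;15;21;4m[48;2;12;19;3m🬂[38;2;15;21;4m[48;2;12;19;3m🬂[38;2;15;21;4m[48;2;12;19;3m🬂[0m
</frame>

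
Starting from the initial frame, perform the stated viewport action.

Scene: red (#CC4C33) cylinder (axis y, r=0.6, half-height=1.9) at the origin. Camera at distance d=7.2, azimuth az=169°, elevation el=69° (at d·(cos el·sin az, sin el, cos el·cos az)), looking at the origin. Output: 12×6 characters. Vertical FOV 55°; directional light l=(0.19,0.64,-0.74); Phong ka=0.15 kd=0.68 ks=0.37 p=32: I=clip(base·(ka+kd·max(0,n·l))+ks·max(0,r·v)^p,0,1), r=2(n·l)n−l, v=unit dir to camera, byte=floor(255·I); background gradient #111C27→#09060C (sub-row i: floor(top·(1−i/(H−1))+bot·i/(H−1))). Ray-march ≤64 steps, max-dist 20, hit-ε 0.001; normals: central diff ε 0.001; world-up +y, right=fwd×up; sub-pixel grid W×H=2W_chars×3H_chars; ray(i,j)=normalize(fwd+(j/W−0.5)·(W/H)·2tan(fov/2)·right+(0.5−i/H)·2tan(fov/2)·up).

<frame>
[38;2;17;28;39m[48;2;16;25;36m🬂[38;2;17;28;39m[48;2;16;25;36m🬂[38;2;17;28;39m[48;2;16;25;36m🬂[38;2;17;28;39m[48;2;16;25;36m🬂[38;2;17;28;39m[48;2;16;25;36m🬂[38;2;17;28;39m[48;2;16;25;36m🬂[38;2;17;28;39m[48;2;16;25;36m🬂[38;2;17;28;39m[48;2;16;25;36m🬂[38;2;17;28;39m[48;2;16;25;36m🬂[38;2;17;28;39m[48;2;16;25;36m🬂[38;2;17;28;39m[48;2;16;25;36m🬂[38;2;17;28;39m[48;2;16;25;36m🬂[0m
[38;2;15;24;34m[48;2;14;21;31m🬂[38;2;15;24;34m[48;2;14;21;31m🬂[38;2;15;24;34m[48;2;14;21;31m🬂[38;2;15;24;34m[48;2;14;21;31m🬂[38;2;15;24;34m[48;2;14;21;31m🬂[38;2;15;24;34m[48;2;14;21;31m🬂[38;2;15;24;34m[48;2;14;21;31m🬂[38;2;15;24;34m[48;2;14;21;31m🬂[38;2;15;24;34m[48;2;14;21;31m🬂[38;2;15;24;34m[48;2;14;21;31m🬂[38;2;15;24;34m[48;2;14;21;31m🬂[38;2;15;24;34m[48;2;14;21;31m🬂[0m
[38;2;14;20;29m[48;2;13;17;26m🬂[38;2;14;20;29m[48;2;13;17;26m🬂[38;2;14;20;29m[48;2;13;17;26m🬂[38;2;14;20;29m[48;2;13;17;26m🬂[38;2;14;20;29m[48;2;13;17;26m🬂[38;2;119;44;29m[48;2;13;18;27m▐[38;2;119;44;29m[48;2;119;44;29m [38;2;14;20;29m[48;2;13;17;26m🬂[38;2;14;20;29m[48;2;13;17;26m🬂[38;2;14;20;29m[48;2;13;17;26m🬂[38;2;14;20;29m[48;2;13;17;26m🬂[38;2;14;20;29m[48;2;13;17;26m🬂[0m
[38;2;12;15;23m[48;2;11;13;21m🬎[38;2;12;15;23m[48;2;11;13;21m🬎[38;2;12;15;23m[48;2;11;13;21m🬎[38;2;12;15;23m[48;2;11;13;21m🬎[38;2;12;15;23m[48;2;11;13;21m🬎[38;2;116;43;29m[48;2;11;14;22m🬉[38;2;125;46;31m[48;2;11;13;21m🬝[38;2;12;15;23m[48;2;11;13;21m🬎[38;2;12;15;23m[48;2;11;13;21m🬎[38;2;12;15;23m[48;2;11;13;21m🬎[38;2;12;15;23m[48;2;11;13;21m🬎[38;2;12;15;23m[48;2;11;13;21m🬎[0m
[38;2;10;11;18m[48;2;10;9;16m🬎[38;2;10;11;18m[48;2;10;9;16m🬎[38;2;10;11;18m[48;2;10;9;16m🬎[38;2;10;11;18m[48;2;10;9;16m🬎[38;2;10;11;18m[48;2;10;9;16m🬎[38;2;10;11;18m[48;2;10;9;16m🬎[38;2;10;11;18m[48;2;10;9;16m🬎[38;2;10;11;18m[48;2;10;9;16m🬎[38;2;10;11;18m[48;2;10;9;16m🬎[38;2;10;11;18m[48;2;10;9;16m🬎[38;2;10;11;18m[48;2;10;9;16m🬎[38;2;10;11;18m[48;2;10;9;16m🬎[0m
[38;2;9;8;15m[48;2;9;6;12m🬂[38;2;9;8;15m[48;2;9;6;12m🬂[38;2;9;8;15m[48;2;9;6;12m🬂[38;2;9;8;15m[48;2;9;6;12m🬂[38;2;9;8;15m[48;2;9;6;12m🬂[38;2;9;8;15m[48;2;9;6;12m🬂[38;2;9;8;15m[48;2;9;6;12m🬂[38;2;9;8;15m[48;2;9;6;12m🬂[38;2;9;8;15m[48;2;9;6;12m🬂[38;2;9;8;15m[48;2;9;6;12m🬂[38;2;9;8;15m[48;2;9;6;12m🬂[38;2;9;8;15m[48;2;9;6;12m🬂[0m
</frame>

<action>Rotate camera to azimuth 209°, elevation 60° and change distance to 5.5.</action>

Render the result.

<frame>
[38;2;17;28;39m[48;2;16;25;36m🬂[38;2;17;28;39m[48;2;16;25;36m🬂[38;2;17;28;39m[48;2;16;25;36m🬂[38;2;17;28;39m[48;2;16;25;36m🬂[38;2;17;28;39m[48;2;16;25;36m🬂[38;2;17;28;39m[48;2;16;25;36m🬂[38;2;17;28;39m[48;2;16;25;36m🬂[38;2;17;28;39m[48;2;16;25;36m🬂[38;2;17;28;39m[48;2;16;25;36m🬂[38;2;17;28;39m[48;2;16;25;36m🬂[38;2;17;28;39m[48;2;16;25;36m🬂[38;2;17;28;39m[48;2;16;25;36m🬂[0m
[38;2;15;24;34m[48;2;14;21;31m🬂[38;2;15;24;34m[48;2;14;21;31m🬂[38;2;15;24;34m[48;2;14;21;31m🬂[38;2;15;24;34m[48;2;14;21;31m🬂[38;2;15;24;34m[48;2;14;21;31m🬂[38;2;15;24;34m[48;2;119;44;29m🬂[38;2;119;44;29m[48;2;15;24;34m🬺[38;2;119;44;29m[48;2;14;22;32m🬓[38;2;15;24;34m[48;2;14;21;31m🬂[38;2;15;24;34m[48;2;14;21;31m🬂[38;2;15;24;34m[48;2;14;21;31m🬂[38;2;15;24;34m[48;2;14;21;31m🬂[0m
[38;2;14;20;29m[48;2;13;17;26m🬂[38;2;14;20;29m[48;2;13;17;26m🬂[38;2;14;20;29m[48;2;13;17;26m🬂[38;2;14;20;29m[48;2;13;17;26m🬂[38;2;14;20;29m[48;2;13;17;26m🬂[38;2;119;44;29m[48;2;131;48;32m🬂[38;2;113;42;27m[48;2;75;27;18m🬕[38;2;119;44;29m[48;2;20;15;19m🬀[38;2;14;20;29m[48;2;13;17;26m🬂[38;2;14;20;29m[48;2;13;17;26m🬂[38;2;14;20;29m[48;2;13;17;26m🬂[38;2;14;20;29m[48;2;13;17;26m🬂[0m
[38;2;12;15;23m[48;2;11;13;21m🬎[38;2;12;15;23m[48;2;11;13;21m🬎[38;2;12;15;23m[48;2;11;13;21m🬎[38;2;12;15;23m[48;2;11;13;21m🬎[38;2;12;15;23m[48;2;11;13;21m🬎[38;2;11;14;22m[48;2;132;49;32m▌[38;2;107;40;26m[48;2;62;22;15m▌[38;2;12;15;23m[48;2;11;13;21m🬎[38;2;12;15;23m[48;2;11;13;21m🬎[38;2;12;15;23m[48;2;11;13;21m🬎[38;2;12;15;23m[48;2;11;13;21m🬎[38;2;12;15;23m[48;2;11;13;21m🬎[0m
[38;2;10;11;18m[48;2;10;9;16m🬎[38;2;10;11;18m[48;2;10;9;16m🬎[38;2;10;11;18m[48;2;10;9;16m🬎[38;2;10;11;18m[48;2;10;9;16m🬎[38;2;10;11;18m[48;2;10;9;16m🬎[38;2;136;50;34m[48;2;10;10;17m🬁[38;2;107;40;26m[48;2;16;11;15m🬀[38;2;10;11;18m[48;2;10;9;16m🬎[38;2;10;11;18m[48;2;10;9;16m🬎[38;2;10;11;18m[48;2;10;9;16m🬎[38;2;10;11;18m[48;2;10;9;16m🬎[38;2;10;11;18m[48;2;10;9;16m🬎[0m
[38;2;9;8;15m[48;2;9;6;12m🬂[38;2;9;8;15m[48;2;9;6;12m🬂[38;2;9;8;15m[48;2;9;6;12m🬂[38;2;9;8;15m[48;2;9;6;12m🬂[38;2;9;8;15m[48;2;9;6;12m🬂[38;2;9;8;15m[48;2;9;6;12m🬂[38;2;9;8;15m[48;2;9;6;12m🬂[38;2;9;8;15m[48;2;9;6;12m🬂[38;2;9;8;15m[48;2;9;6;12m🬂[38;2;9;8;15m[48;2;9;6;12m🬂[38;2;9;8;15m[48;2;9;6;12m🬂[38;2;9;8;15m[48;2;9;6;12m🬂[0m
</frame>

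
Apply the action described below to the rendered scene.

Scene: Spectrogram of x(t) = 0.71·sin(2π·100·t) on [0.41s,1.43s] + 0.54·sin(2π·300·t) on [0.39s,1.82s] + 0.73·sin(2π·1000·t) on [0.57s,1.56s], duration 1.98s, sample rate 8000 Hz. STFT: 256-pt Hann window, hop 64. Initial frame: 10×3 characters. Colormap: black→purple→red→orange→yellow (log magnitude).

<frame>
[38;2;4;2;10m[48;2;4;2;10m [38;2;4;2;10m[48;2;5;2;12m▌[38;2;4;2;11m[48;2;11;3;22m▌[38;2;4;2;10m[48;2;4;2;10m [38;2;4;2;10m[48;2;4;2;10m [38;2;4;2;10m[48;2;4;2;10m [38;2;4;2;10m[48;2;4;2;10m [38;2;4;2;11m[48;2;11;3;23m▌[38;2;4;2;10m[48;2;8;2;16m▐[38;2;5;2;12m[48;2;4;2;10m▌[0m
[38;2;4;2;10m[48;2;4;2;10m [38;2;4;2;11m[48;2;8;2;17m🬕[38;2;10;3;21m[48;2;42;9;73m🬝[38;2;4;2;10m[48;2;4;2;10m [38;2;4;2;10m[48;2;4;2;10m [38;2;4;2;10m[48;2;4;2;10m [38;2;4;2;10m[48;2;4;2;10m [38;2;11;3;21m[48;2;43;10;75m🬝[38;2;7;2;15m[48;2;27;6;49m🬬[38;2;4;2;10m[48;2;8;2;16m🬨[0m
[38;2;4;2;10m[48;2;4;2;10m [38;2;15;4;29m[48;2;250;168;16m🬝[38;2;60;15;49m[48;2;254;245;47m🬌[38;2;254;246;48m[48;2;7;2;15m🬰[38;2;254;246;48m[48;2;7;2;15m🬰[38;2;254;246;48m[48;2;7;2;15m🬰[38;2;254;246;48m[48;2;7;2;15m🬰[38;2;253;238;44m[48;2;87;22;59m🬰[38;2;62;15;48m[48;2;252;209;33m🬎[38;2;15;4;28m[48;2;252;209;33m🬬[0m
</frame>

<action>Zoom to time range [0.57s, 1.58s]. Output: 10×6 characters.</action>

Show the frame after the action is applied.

<frame>
[38;2;4;2;10m[48;2;4;2;10m [38;2;4;2;10m[48;2;4;2;10m [38;2;4;2;10m[48;2;4;2;10m [38;2;4;2;10m[48;2;4;2;10m [38;2;4;2;10m[48;2;4;2;10m [38;2;4;2;10m[48;2;4;2;10m [38;2;4;2;10m[48;2;4;2;10m [38;2;4;2;10m[48;2;4;2;10m [38;2;4;2;10m[48;2;4;2;11m🬕[38;2;4;2;10m[48;2;8;3;18m▌[0m
[38;2;4;2;10m[48;2;4;2;10m [38;2;4;2;10m[48;2;4;2;10m [38;2;4;2;10m[48;2;4;2;10m [38;2;4;2;10m[48;2;4;2;10m [38;2;4;2;10m[48;2;4;2;10m [38;2;4;2;10m[48;2;4;2;10m [38;2;4;2;10m[48;2;4;2;10m [38;2;4;2;10m[48;2;4;2;10m [38;2;4;2;10m[48;2;4;2;11m▌[38;2;4;2;10m[48;2;9;3;20m▌[0m
[38;2;4;2;10m[48;2;4;2;10m [38;2;4;2;10m[48;2;4;2;10m [38;2;4;2;10m[48;2;4;2;10m [38;2;4;2;10m[48;2;4;2;10m [38;2;4;2;10m[48;2;4;2;10m [38;2;4;2;10m[48;2;4;2;10m [38;2;4;2;10m[48;2;4;2;10m [38;2;4;2;10m[48;2;4;2;10m [38;2;4;2;10m[48;2;5;2;11m🬝[38;2;4;2;10m[48;2;12;3;24m▌[0m
[38;2;4;2;10m[48;2;4;2;10m [38;2;4;2;10m[48;2;4;2;10m [38;2;4;2;10m[48;2;4;2;10m [38;2;4;2;10m[48;2;4;2;10m [38;2;4;2;10m[48;2;4;2;10m [38;2;4;2;10m[48;2;4;2;10m [38;2;4;2;10m[48;2;4;2;10m [38;2;4;2;10m[48;2;4;2;10m [38;2;4;2;10m[48;2;5;2;12m▌[38;2;7;2;15m[48;2;28;7;50m🬕[0m
[38;2;4;2;11m[48;2;254;249;49m🬰[38;2;4;2;11m[48;2;254;249;49m🬰[38;2;4;2;11m[48;2;254;249;49m🬰[38;2;4;2;11m[48;2;254;249;49m🬰[38;2;4;2;11m[48;2;254;249;49m🬰[38;2;4;2;11m[48;2;254;249;49m🬰[38;2;4;2;11m[48;2;254;249;49m🬰[38;2;4;2;11m[48;2;254;249;49m🬰[38;2;6;2;15m[48;2;254;249;49m🬰[38;2;52;13;48m[48;2;254;249;49m🬰[0m
[38;2;7;2;15m[48;2;253;227;40m🬂[38;2;7;2;15m[48;2;253;227;40m🬂[38;2;7;2;15m[48;2;253;227;40m🬂[38;2;7;2;15m[48;2;253;227;40m🬂[38;2;7;2;15m[48;2;253;227;40m🬂[38;2;7;2;15m[48;2;253;227;40m🬂[38;2;7;2;15m[48;2;253;227;40m🬂[38;2;7;2;15m[48;2;253;227;40m🬂[38;2;14;3;27m[48;2;253;227;40m🬂[38;2;28;6;50m[48;2;252;209;33m🬰[0m
</frame>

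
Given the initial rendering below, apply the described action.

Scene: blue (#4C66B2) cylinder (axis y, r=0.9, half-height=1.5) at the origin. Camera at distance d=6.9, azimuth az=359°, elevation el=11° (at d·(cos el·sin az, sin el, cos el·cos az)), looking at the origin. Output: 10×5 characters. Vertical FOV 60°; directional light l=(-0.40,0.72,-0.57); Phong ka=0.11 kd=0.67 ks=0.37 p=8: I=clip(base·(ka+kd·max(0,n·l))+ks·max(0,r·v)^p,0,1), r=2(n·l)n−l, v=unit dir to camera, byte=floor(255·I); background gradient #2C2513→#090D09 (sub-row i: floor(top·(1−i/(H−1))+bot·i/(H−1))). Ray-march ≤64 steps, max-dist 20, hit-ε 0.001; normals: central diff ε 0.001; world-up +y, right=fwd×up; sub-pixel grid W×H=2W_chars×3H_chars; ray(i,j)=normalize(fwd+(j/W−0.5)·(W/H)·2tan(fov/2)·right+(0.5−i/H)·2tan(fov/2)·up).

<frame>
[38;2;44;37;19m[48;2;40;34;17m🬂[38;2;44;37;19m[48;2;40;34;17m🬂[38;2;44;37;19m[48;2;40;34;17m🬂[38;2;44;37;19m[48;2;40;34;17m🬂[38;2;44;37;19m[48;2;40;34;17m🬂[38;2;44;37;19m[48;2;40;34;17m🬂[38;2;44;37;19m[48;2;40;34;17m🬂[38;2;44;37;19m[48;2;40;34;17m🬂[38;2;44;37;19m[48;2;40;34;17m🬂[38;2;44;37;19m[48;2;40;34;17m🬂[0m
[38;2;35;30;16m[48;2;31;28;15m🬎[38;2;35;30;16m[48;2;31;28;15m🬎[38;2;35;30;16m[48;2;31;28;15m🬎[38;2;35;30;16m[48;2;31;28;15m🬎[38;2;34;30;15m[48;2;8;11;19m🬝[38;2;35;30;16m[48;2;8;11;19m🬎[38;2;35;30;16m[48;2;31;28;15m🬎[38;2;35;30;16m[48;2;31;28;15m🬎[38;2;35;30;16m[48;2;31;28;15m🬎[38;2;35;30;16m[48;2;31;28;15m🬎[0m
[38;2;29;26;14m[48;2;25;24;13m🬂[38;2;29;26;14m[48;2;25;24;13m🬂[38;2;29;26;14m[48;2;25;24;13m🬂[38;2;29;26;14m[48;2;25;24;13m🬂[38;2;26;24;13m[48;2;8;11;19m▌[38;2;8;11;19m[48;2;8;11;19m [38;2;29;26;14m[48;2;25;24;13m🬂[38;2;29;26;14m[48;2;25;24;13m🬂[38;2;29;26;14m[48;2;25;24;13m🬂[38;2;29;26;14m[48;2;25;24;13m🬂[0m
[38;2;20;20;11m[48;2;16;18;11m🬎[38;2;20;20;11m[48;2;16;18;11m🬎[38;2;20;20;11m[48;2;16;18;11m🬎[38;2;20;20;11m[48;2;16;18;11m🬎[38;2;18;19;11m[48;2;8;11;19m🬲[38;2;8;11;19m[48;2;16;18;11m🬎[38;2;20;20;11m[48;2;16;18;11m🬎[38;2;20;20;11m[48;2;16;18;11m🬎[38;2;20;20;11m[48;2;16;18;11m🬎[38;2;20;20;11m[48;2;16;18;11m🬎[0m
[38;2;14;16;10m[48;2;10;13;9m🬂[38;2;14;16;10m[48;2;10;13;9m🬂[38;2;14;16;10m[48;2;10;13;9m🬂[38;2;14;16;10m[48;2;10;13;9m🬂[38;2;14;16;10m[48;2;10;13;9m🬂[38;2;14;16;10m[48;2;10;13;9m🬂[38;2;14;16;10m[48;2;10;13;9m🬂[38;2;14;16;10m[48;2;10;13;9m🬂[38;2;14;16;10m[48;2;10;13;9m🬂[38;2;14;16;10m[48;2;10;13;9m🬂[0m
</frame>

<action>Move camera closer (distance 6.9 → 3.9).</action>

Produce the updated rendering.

<frame>
[38;2;44;37;19m[48;2;40;34;17m🬂[38;2;44;37;19m[48;2;40;34;17m🬂[38;2;44;37;19m[48;2;40;34;17m🬂[38;2;41;35;18m[48;2;18;20;29m🬝[38;2;42;36;18m[48;2;8;11;19m🬎[38;2;42;36;18m[48;2;8;11;19m🬎[38;2;42;36;18m[48;2;8;11;19m🬎[38;2;44;37;19m[48;2;40;34;17m🬂[38;2;44;37;19m[48;2;40;34;17m🬂[38;2;44;37;19m[48;2;40;34;17m🬂[0m
[38;2;35;30;16m[48;2;31;28;15m🬎[38;2;35;30;16m[48;2;31;28;15m🬎[38;2;35;30;16m[48;2;31;28;15m🬎[38;2;33;29;15m[48;2;14;17;27m▌[38;2;8;11;19m[48;2;8;11;19m [38;2;8;11;19m[48;2;8;11;19m [38;2;8;11;19m[48;2;8;11;19m [38;2;35;30;16m[48;2;31;28;15m🬎[38;2;35;30;16m[48;2;31;28;15m🬎[38;2;35;30;16m[48;2;31;28;15m🬎[0m
[38;2;29;26;14m[48;2;25;24;13m🬂[38;2;29;26;14m[48;2;25;24;13m🬂[38;2;29;26;14m[48;2;25;24;13m🬂[38;2;26;24;13m[48;2;14;19;32m▌[38;2;8;11;19m[48;2;8;11;19m [38;2;8;11;19m[48;2;8;11;19m [38;2;8;11;19m[48;2;8;11;19m [38;2;29;26;14m[48;2;25;24;13m🬂[38;2;29;26;14m[48;2;25;24;13m🬂[38;2;29;26;14m[48;2;25;24;13m🬂[0m
[38;2;20;20;11m[48;2;16;18;11m🬎[38;2;20;20;11m[48;2;16;18;11m🬎[38;2;20;20;11m[48;2;16;18;11m🬎[38;2;18;24;43m[48;2;18;19;11m🬁[38;2;8;11;19m[48;2;8;11;19m [38;2;8;11;19m[48;2;8;11;19m [38;2;8;11;19m[48;2;17;18;11m🬕[38;2;20;20;11m[48;2;16;18;11m🬎[38;2;20;20;11m[48;2;16;18;11m🬎[38;2;20;20;11m[48;2;16;18;11m🬎[0m
[38;2;14;16;10m[48;2;10;13;9m🬂[38;2;14;16;10m[48;2;10;13;9m🬂[38;2;14;16;10m[48;2;10;13;9m🬂[38;2;14;16;10m[48;2;10;13;9m🬂[38;2;8;11;19m[48;2;9;13;9m🬎[38;2;8;11;19m[48;2;9;13;9m🬎[38;2;8;11;19m[48;2;10;14;9m🬄[38;2;14;16;10m[48;2;10;13;9m🬂[38;2;14;16;10m[48;2;10;13;9m🬂[38;2;14;16;10m[48;2;10;13;9m🬂[0m
</frame>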